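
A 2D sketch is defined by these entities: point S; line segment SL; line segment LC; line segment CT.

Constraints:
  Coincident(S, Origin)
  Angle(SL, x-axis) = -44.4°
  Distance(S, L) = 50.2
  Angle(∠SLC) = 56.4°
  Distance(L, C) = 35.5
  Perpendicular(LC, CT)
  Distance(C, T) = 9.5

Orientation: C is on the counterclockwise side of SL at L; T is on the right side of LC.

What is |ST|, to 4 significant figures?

51.89

S is at the origin; SL runs at -44.4° with length 50.2, so L = 50.2·(cos -44.4°, sin -44.4°) = (35.87, -35.12). ∠SLC = 56.4°, so LC runs at -44.4° + (180° − 56.4°) = 79.20° from the x-axis; with |LC| = 35.5, C = L + 35.5·(cos 79.20°, sin 79.20°) = (42.52, -0.2519). The perpendicularity gives CT at right angles to LC; with |CT| = 9.5 on the right of LC, T = C + 9.5·(0.9823, -0.1874) = (51.85, -2.032). Then |ST| = |T − S| = 51.89.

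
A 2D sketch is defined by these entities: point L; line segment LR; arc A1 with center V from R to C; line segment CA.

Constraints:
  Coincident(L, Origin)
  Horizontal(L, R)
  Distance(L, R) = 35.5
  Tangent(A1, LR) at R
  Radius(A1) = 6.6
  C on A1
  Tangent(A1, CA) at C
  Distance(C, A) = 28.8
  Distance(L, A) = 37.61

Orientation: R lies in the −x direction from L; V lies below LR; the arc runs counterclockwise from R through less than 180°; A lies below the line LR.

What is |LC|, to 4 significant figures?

41.75

Checks: L = (0.00, 0.00) ✓; ∠(VR, RL) = 90.00° ✓; |VR| = 6.600 ✓; |VC| = 6.600 ✓; ∠(VC, CA) = 90.00° ✓; |CA| = 28.80 ✓; |LA| = 37.61 ✓.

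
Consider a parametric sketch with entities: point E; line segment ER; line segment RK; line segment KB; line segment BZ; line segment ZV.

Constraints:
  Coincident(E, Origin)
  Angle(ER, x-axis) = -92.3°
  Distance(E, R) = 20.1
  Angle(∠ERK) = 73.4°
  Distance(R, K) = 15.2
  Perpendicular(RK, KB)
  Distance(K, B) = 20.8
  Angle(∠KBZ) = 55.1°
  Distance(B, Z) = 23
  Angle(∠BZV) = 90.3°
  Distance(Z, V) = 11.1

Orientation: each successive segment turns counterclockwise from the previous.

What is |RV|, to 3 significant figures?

3.03

E is at the origin; ER runs at -92.3° with length 20.1, so R = (-0.807, -20.1). ∠ERK = 73.4° gives RK at 14.3° from the x-axis; with |RK| = 15.2, K = (13.9, -16.3). RK ⟂ KB, so KB runs at 104°; with |KB| = 20.8, B = (8.78, 3.83). ∠KBZ = 55.1° gives BZ at -131° from the x-axis; with |BZ| = 23.0, Z = (-6.24, -13.6). ∠BZV = 90.3° gives ZV at -41.1° from the x-axis; with |ZV| = 11.1, V = (2.12, -20.9). Then |RV| = |V − R| = 3.03.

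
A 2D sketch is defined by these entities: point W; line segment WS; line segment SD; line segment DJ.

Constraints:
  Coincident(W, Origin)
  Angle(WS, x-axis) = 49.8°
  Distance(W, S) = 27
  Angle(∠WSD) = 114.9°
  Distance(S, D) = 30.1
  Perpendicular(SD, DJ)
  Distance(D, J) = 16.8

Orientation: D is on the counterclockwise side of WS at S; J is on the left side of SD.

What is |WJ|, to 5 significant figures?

42.175

W is at the origin; WS runs at 49.8° with length 27.0, so S = 27.0·(cos 49.8°, sin 49.8°) = (17.427, 20.622). ∠WSD = 114.9°, so SD runs at 49.8° + (180° − 114.9°) = 114.90° from the x-axis; with |SD| = 30.1, D = S + 30.1·(cos 114.90°, sin 114.90°) = (4.7542, 47.925). SD ⟂ DJ; with |DJ| = 16.8 on the left of SD, J = D + 16.8·(-0.90704, -0.42104) = (-10.484, 40.851). Then |WJ| = |J − W| = 42.175.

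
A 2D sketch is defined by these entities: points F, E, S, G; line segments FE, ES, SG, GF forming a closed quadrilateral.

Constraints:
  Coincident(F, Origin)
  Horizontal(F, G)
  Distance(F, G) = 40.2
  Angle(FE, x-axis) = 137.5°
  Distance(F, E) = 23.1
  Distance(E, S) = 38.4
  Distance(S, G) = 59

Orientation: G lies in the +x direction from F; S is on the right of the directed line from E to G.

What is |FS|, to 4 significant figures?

26.80

F is at the origin; FG is horizontal with |FG| = 40.2 and G in +x, so G = (40.2, 0). FE runs at 137.5° with |FE| = 23.1, so E = (-17.03, 15.61). S is determined by |ES| = 38.4 and |SG| = 59.0 together: it lies at the intersection of circle(E, 38.4) and circle(G, 59.0). With |EG| = 59.32, the foot of the radical line on EG is 12.75 from E and the perpendicular offset is √(38.4² − 12.75²) = 36.22. Taking the right-of-EG solution: S = (-14.26, -22.69).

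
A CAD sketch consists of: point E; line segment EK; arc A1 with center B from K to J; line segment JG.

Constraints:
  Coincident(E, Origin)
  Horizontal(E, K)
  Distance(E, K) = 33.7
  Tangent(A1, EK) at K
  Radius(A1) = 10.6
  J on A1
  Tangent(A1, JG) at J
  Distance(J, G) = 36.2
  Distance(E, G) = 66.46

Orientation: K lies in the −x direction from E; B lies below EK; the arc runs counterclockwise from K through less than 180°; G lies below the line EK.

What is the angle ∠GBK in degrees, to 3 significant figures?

157°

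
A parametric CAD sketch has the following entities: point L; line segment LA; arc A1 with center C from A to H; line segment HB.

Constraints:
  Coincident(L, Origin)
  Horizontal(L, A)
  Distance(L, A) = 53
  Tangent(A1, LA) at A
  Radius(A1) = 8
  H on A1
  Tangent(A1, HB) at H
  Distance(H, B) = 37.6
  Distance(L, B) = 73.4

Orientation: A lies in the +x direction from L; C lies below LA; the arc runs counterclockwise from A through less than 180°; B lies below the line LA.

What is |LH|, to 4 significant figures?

46.58

L is at the origin; LA is horizontal with |LA| = 53.0 and A on the +x side, so A = (53.00, 0.000). A1 meets LA tangentially, so CA is at right angles to LA, so C = A + (0, -8) = (53.00, -8.000). Since CH ⟂ HB (tangency), |CB| = √(8.0² + 37.6²) = 38.44 regardless of where H sits on A1. So B lies on both circle(L, 73.4) and circle(C, 38.44); the below-LA intersection is B = (57.01, -46.23). H is the foot of the tangent from B: H = (45.39, -10.47).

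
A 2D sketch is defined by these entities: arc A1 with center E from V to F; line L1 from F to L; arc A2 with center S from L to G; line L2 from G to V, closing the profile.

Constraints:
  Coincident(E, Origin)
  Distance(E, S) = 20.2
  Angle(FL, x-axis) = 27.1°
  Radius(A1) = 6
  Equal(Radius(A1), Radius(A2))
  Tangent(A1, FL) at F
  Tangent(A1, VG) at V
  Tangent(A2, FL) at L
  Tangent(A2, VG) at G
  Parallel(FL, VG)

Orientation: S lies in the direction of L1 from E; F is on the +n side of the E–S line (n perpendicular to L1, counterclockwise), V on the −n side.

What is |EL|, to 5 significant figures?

21.072

Tangency of A1 to both parallel lines with radius 6.0 puts F and V at E ± 6.0·n: F = (-2.7333, 5.3413), V = (2.7333, -5.3413). Equal radii place L and G the same way about S: L = S + 6.0·n = (15.249, 14.543), G = S − 6.0·n = (20.716, 3.8607). Then |EL| = |L − E| = 21.072.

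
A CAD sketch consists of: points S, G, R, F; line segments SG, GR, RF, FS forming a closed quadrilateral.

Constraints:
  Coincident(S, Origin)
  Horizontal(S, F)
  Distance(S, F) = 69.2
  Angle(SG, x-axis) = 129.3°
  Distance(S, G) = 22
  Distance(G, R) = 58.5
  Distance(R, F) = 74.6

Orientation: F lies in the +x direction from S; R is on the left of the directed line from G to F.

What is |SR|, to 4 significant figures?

65.47

Checks: |GR| = 58.50 ✓; |RF| = 74.60 ✓.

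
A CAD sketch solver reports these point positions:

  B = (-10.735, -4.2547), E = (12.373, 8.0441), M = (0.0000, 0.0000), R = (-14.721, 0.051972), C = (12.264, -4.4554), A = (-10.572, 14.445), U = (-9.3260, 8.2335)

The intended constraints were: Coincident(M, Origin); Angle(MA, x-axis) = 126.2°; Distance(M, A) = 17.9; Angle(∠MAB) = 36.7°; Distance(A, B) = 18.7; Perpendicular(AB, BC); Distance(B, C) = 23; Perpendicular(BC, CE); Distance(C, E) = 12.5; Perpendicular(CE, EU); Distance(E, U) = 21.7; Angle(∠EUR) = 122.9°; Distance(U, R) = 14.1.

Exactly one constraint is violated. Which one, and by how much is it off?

Distance(U, R) = 14.1 — off by 4.30.

M = (0.00, 0.00) ✓; MA at 126.2° ✓; |MA| = 17.90 ✓; ∠MAB = 36.70° ✓; |AB| = 18.70 ✓; ∠(AB, BC) = 90.00° ✓; |BC| = 23.00 ✓; ∠(BC, CE) = 90.00° ✓; |CE| = 12.50 ✓; ∠(CE, EU) = 90.00° ✓; |EU| = 21.70 ✓; ∠EUR = 122.9° ✓; |UR| = 9.800 ✗.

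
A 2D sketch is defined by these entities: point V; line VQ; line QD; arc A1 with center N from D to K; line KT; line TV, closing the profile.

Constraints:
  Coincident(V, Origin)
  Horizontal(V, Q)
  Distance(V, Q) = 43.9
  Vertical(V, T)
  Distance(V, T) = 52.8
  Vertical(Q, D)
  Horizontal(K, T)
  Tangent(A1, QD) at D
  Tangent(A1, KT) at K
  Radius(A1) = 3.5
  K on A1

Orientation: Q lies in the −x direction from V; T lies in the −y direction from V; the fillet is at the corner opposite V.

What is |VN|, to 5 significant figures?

63.739

V is at the origin; VQ is horizontal with |VQ| = 43.9 and Q on the −x side, so Q = (-43.900, 0.0000). VT is vertical with |VT| = 52.8 and T on the −y side, so T = (0.0000, -52.800). The virtual corner opposite V is at (-43.900, -52.800). Tangency of A1 to QD means the radius ND is perpendicular to QD and A1 meets KT tangentially, so NK is at right angles to KT, with radius 3.5, so the center N sits 3.5 in from both sides at N = (-40.400, -49.300). Then |VN| = |N − V| = 63.739.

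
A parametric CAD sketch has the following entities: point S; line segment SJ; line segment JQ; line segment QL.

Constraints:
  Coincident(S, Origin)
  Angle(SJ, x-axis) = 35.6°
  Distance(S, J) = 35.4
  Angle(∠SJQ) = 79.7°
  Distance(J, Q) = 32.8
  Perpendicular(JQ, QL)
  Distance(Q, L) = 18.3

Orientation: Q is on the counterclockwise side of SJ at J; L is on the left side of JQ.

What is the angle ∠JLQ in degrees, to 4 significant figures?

60.84°

∠SJQ = 79.7°, so JQ runs at 35.6° + (180° − 79.7°) = 135.9° from the x-axis; with |JQ| = 32.8, Q = J + 32.8·(cos 135.9°, sin 135.9°) = (5.229, 43.43). JQ ⟂ QL; with |QL| = 18.3 on the left of JQ, L = Q + 18.3·(-0.6959, -0.7181) = (-7.506, 30.29). Then cos ∠JLQ = LJ·LQ / (|LJ||LQ|), giving 60.84°.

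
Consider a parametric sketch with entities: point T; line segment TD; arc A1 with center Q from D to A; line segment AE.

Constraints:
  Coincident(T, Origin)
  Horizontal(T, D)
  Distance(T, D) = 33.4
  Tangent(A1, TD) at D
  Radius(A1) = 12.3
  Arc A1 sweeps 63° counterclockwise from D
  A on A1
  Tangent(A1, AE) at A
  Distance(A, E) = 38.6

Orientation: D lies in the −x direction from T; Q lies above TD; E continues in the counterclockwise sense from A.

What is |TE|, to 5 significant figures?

41.402

T is at the origin; T and D share the same y with |TD| = 33.4 and D on the −x side, so D = (-33.400, 0.0000). Since A1 is tangent to TD there, QD ⟂ TD, so Q = D + (0, 12.3) = (-33.400, 12.300). On A1, D sits at bearing -90° from Q; a 63° counterclockwise sweep puts A at bearing -27°, so A = Q + 12.3·(cos -27°, sin -27°) = (-22.441, 6.7159). Since A1 is tangent to AE there, QA ⟂ AE, so AE runs along (−sin -27°, cos -27°); with |AE| = 38.6, E = (-4.9166, 41.109). Then |TE| = |E − T| = 41.402.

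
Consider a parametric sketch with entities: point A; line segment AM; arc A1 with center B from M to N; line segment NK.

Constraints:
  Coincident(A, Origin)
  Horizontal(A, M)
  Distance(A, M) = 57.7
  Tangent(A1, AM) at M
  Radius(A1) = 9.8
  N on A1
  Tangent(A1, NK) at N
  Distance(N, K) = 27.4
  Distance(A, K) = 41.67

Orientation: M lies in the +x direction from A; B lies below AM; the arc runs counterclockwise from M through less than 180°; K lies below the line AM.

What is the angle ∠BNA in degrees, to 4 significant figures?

146.2°

A is at the origin; A and M share the same y with |AM| = 57.7 and M on the +x side, so M = (57.70, 0.000). Tangency of A1 to AM means the radius BM is perpendicular to AM, so B = M + (0, -9.8) = (57.70, -9.800). Since BN ⟂ NK (tangency), |BK| = √(9.8² + 27.4²) = 29.10 regardless of where N sits on A1. So K lies on both circle(A, 41.67) and circle(B, 29.10); the below-AM intersection is K = (33.09, -25.33). N is the foot of the tangent from K: N = (49.98, -3.757).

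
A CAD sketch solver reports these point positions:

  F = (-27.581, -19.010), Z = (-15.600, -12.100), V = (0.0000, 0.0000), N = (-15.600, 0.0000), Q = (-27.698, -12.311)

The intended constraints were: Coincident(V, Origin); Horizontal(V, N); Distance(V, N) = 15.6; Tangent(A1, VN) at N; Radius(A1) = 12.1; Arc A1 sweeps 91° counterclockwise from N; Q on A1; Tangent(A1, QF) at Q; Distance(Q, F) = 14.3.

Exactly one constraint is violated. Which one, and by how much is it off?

Distance(Q, F) = 14.3 — off by 7.60.

V = (0.00, 0.00) ✓; V.y = 0.00, N.y = 0.00 ✓; |VN| = 15.60 ✓; ∠(ZN, NV) = 90.00° ✓; |ZN| = 12.10 ✓; bearing(Z→Q) − bearing(Z→N) = 91.00° ✓; |ZQ| = 12.10 ✓; ∠(ZQ, QF) = 90.00° ✓; |QF| = 6.700 ✗.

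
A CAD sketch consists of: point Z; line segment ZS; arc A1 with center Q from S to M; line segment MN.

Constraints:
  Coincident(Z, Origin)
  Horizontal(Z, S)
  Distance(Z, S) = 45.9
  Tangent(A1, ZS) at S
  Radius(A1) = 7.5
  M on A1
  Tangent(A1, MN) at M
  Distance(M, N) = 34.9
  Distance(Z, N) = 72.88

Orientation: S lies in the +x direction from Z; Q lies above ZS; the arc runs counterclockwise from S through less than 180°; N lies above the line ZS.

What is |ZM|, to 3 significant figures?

53.5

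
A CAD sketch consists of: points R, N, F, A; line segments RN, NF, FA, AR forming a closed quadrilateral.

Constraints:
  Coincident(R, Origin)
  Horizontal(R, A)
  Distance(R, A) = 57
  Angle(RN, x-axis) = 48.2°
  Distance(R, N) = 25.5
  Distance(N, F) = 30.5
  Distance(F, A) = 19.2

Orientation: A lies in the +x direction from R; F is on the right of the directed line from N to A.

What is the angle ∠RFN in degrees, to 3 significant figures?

41.8°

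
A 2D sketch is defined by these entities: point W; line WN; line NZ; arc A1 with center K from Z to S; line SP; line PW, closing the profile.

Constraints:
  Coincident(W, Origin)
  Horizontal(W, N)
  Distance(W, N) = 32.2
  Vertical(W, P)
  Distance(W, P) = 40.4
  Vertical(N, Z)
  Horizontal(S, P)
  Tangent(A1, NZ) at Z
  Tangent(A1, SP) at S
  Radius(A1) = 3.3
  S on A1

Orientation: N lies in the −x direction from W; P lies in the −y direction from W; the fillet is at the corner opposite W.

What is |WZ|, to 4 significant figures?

49.12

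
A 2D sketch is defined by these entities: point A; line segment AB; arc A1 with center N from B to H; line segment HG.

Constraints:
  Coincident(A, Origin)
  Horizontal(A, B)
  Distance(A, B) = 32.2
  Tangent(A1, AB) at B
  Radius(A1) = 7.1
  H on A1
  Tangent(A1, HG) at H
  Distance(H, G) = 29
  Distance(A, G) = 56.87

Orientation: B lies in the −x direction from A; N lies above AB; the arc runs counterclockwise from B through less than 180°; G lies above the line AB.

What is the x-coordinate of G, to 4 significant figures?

-45.84

A is at the origin; A and B share the same y with |AB| = 32.2 and B on the −x side, so B = (-32.20, 0.000). The tangent condition forces NB to be normal to AB, so N = B + (0, 7.1) = (-32.20, 7.100). Since NH ⟂ HG (tangency), |NG| = √(7.1² + 29.0²) = 29.86 regardless of where H sits on A1. So G lies on both circle(A, 56.87) and circle(N, 29.86); the above-AB intersection is G = (-45.84, 33.66). H is the foot of the tangent from G: H = (-26.84, 11.75).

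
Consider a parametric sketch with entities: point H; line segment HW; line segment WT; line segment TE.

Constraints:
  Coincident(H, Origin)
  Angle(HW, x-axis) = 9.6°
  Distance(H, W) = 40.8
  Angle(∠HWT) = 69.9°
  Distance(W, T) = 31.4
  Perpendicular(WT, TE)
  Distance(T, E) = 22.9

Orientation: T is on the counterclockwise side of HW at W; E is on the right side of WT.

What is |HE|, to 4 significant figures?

63.63

H is at the origin; HW runs at 9.6° with length 40.8, so W = 40.8·(cos 9.6°, sin 9.6°) = (40.23, 6.804). ∠HWT = 69.9°, so WT runs at 9.6° + (180° − 69.9°) = 119.7° from the x-axis; with |WT| = 31.4, T = W + 31.4·(cos 119.7°, sin 119.7°) = (24.67, 34.08). WT ⟂ TE; with |TE| = 22.9 on the right of WT, E = T + 22.9·(0.8686, 0.4955) = (44.56, 45.43). Then |HE| = |E − H| = 63.63.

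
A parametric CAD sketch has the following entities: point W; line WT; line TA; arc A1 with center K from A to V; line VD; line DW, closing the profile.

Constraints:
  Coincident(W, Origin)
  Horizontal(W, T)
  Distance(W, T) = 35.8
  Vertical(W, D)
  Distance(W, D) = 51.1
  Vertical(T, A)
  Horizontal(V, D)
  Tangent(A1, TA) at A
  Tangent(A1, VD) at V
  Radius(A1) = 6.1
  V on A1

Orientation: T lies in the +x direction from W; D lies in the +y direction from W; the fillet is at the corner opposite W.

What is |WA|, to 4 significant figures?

57.50

The virtual corner opposite W is at (35.80, 51.10). The tangent condition forces KA to be normal to TA and the tangent condition forces KV to be normal to VD, with radius 6.1, so the center K sits 6.1 in from both sides at K = (29.70, 45.00). That places the tangent points at A = (35.80, 45.00) on TA and V = (29.70, 51.10) on VD. Then |WA| = |A − W| = 57.50.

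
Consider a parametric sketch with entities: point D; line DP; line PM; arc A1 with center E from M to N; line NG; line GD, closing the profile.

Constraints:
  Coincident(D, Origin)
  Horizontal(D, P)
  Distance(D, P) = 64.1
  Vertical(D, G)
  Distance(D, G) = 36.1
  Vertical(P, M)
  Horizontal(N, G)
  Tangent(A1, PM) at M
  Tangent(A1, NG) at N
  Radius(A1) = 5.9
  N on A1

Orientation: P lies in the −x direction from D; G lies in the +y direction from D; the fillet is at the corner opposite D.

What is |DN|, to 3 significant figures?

68.5

D is at the origin; D and P share the same y with |DP| = 64.1 and P on the −x side, so P = (-64.1, 0.00). DG is vertical with |DG| = 36.1 and G on the +y side, so G = (0.00, 36.1). The virtual corner opposite D is at (-64.1, 36.1). A1 meets PM tangentially, so EM is at right angles to PM and A1 meets NG tangentially, so EN is at right angles to NG, with radius 5.9, so the center E sits 5.9 in from both sides at E = (-58.2, 30.2). That places the tangent points at M = (-64.1, 30.2) on PM and N = (-58.2, 36.1) on NG. Then |DN| = |N − D| = 68.5.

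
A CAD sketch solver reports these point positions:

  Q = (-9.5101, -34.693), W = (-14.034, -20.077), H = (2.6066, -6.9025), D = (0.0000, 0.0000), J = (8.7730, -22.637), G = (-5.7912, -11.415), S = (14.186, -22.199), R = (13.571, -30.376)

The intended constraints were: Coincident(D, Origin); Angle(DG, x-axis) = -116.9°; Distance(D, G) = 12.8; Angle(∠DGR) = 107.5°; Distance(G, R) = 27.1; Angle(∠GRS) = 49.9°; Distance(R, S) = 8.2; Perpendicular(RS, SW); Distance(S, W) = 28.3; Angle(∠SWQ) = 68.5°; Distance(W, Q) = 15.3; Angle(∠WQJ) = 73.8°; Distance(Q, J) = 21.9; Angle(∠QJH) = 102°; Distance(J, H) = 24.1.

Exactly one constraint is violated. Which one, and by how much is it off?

Distance(J, H) = 24.1 — off by 7.20.

D = (0.00, 0.00) ✓; DG at -116.9° ✓; |DG| = 12.80 ✓; ∠DGR = 107.5° ✓; |GR| = 27.10 ✓; ∠GRS = 49.90° ✓; |RS| = 8.200 ✓; ∠(RS, SW) = 90.00° ✓; |SW| = 28.30 ✓; ∠SWQ = 68.50° ✓; |WQ| = 15.30 ✓; ∠WQJ = 73.80° ✓; |QJ| = 21.90 ✓; ∠QJH = 102.0° ✓; |JH| = 16.90 ✗.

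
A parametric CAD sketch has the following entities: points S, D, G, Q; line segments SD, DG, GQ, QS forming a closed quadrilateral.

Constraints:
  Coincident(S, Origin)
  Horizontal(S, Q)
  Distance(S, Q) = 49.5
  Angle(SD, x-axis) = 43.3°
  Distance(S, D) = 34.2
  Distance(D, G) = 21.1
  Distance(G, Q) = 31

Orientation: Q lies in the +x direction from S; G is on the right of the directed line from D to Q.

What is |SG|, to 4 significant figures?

18.96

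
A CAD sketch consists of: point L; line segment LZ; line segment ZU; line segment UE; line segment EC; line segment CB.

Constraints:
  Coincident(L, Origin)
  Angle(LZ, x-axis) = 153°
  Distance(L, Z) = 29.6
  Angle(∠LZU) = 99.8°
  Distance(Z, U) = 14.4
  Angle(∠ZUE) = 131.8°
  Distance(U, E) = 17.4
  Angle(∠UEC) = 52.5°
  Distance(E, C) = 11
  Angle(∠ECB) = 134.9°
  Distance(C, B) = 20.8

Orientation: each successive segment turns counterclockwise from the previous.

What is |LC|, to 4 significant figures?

25.28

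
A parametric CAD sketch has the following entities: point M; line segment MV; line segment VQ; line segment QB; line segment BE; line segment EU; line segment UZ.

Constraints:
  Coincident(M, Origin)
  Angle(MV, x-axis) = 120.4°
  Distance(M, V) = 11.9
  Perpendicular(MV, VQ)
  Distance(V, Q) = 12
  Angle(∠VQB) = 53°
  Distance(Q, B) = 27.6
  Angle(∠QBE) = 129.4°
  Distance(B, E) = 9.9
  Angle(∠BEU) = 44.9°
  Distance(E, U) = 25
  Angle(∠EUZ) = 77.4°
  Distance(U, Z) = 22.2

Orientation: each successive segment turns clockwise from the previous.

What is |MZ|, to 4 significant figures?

18.35

M is at the origin; MV runs at 120.4° with length 11.9, so V = (-6.022, 10.26). MV is perpendicular to VQ, so VQ runs at 30.40°; with |VQ| = 12.0, Q = (4.328, 16.34). ∠VQB = 53.0° gives QB at -96.60° from the x-axis; with |QB| = 27.6, B = (1.156, -11.08). ∠QBE = 129.4° gives BE at -147.2° from the x-axis; with |BE| = 9.9, E = (-7.166, -16.44). ∠BEU = 44.9° gives EU at 77.70° from the x-axis; with |EU| = 25.0, U = (-1.840, 7.982). ∠EUZ = 77.4° gives UZ at -24.90° from the x-axis; with |UZ| = 22.2, Z = (18.30, -1.365). Then |MZ| = |Z − M| = 18.35.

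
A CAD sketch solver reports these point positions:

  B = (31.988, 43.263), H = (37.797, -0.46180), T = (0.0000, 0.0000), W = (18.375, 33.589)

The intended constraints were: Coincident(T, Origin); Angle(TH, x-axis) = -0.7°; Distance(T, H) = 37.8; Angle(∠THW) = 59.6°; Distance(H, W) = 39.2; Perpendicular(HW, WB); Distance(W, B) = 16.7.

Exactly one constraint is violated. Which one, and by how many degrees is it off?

Perpendicular(HW, WB) — off by 5.70°.

T = (0.00, 0.00) ✓; TH at -0.7000° ✓; |TH| = 37.80 ✓; ∠THW = 59.60° ✓; |HW| = 39.20 ✓; ∠(HW, WB) = 84.30° ✗; |WB| = 16.70 ✓.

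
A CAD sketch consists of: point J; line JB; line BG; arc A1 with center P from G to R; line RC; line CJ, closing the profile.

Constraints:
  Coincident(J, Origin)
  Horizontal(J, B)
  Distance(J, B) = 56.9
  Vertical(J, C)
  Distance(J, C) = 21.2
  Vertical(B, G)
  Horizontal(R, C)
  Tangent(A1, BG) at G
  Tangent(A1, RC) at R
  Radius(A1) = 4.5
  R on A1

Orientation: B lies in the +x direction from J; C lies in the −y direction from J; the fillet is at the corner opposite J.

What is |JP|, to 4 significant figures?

55.00

JC is vertical with |JC| = 21.2 and C on the −y side, so C = (0.000, -21.20). The virtual corner opposite J is at (56.90, -21.20). Tangency of A1 to BG means the radius PG is perpendicular to BG and tangency of A1 to RC means the radius PR is perpendicular to RC, with radius 4.5, so the center P sits 4.5 in from both sides at P = (52.40, -16.70). Then |JP| = |P − J| = 55.00.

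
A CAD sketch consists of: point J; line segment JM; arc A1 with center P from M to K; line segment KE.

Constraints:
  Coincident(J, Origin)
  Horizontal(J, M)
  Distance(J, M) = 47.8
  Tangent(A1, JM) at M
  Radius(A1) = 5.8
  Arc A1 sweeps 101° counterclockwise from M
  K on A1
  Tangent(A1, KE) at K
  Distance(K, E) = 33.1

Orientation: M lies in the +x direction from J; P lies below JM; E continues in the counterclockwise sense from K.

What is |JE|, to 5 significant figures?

62.426

J is at the origin; J and M share the same y with |JM| = 47.8 and M on the +x side, so M = (47.800, 0.0000). The tangent condition forces PM to be normal to JM, so P = M + (0, -5.8) = (47.800, -5.8000). On A1, M sits at bearing 90° from P; a 101° counterclockwise sweep puts K at bearing 191°, so K = P + 5.8·(cos 191°, sin 191°) = (42.107, -6.9067). Tangency of A1 to KE means the radius PK is perpendicular to KE, so KE runs along (−sin 191°, cos 191°); with |KE| = 33.1, E = (48.422, -39.399). Then |JE| = |E − J| = 62.426.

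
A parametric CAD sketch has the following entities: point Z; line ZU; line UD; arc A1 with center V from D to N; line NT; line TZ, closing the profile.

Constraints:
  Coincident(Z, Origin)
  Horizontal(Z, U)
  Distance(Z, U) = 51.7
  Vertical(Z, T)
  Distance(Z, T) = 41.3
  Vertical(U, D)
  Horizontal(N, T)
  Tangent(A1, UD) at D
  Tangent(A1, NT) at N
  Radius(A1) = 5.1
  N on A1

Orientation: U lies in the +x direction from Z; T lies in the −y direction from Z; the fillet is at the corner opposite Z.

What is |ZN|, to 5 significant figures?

62.268

The virtual corner opposite Z is at (51.700, -41.300). A1 meets UD tangentially, so VD is at right angles to UD and the tangent condition forces VN to be normal to NT, with radius 5.1, so the center V sits 5.1 in from both sides at V = (46.600, -36.200). That places the tangent points at D = (51.700, -36.200) on UD and N = (46.600, -41.300) on NT. Then |ZN| = |N − Z| = 62.268.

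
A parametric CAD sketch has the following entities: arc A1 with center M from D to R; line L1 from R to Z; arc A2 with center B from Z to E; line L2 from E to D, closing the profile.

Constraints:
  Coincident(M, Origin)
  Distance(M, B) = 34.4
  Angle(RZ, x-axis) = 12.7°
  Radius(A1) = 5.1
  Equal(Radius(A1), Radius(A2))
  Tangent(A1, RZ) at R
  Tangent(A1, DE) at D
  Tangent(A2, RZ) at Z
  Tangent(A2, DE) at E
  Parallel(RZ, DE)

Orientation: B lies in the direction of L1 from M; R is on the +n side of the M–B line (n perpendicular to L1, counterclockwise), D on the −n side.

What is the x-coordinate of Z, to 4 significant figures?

32.44

The slot axis is L1's direction at 12.7°, so u = (cos 12.7°, sin 12.7°) = (0.9755, 0.2198) and n = (−sin 12.7°, cos 12.7°) = (-0.2198, 0.9755). M is at the origin and B lies 34.4 along u from M, so B = 34.4·u = (33.56, 7.563). Tangency of A1 to both parallel lines with radius 5.1 puts R and D at M ± 5.1·n: R = (-1.121, 4.975), D = (1.121, -4.975). Equal radii place Z and E the same way about B: Z = B + 5.1·n = (32.44, 12.54), E = B − 5.1·n = (34.68, 2.587). So Z.x = 32.44.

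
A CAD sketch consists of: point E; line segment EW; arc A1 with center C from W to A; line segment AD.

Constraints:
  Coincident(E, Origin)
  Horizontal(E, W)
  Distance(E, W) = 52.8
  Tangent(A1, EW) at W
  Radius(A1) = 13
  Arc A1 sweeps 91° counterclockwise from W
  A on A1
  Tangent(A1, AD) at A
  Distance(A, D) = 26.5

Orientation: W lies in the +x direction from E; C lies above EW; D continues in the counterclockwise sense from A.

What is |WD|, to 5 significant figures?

41.654

E is at the origin; E and W share the same y with |EW| = 52.8 and W on the +x side, so W = (52.800, 0.0000). The tangent condition forces CW to be normal to EW, so C = W + (0, 13) = (52.800, 13.000). On A1, W sits at bearing -90° from C; a 91° counterclockwise sweep puts A at bearing 1°, so A = C + 13.0·(cos 1°, sin 1°) = (65.798, 13.227). The tangent condition forces CA to be normal to AD, so AD runs along (−sin 1°, cos 1°); with |AD| = 26.5, D = (65.336, 39.723). Then |WD| = |D − W| = 41.654.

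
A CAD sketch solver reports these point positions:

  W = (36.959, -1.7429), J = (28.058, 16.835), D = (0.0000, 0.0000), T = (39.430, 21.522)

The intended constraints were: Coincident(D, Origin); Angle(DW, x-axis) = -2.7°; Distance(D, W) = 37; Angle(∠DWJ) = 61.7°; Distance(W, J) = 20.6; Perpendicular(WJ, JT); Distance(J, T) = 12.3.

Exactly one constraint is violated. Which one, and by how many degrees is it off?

Perpendicular(WJ, JT) — off by 3.20°.

D = (0.00, 0.00) ✓; DW at -2.700° ✓; |DW| = 37.00 ✓; ∠DWJ = 61.70° ✓; |WJ| = 20.60 ✓; ∠(WJ, JT) = 93.20° ✗; |JT| = 12.30 ✓.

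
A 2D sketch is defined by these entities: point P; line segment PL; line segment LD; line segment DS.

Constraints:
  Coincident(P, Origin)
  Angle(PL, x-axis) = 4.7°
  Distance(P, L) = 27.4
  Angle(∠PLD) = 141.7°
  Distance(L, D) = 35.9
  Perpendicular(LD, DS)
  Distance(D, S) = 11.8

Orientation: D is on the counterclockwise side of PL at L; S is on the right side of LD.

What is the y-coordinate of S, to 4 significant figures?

18.10

∠PLD = 141.7°, so LD runs at 4.7° + (180° − 141.7°) = 43.00° from the x-axis; with |LD| = 35.9, D = L + 35.9·(cos 43.00°, sin 43.00°) = (53.56, 26.73). LD is perpendicular to DS; with |DS| = 11.8 on the right of LD, S = D + 11.8·(0.6820, -0.7314) = (61.61, 18.10). So S.y = 18.10.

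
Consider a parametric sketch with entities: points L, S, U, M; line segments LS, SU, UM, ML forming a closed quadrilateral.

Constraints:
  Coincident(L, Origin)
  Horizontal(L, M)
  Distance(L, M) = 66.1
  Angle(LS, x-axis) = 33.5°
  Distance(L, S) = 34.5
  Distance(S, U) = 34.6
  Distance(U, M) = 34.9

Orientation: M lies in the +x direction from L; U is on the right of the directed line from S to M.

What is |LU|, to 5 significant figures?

37.751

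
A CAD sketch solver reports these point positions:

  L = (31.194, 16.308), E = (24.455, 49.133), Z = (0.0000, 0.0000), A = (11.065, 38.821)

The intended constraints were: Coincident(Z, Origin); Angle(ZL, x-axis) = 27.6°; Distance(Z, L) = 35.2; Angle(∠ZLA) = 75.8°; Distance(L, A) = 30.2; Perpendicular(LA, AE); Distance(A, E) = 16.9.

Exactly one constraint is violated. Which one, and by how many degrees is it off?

Perpendicular(LA, AE) — off by 4.20°.

Z = (0.00, 0.00) ✓; ZL at 27.60° ✓; |ZL| = 35.20 ✓; ∠ZLA = 75.80° ✓; |LA| = 30.20 ✓; ∠(LA, AE) = 94.20° ✗; |AE| = 16.90 ✓.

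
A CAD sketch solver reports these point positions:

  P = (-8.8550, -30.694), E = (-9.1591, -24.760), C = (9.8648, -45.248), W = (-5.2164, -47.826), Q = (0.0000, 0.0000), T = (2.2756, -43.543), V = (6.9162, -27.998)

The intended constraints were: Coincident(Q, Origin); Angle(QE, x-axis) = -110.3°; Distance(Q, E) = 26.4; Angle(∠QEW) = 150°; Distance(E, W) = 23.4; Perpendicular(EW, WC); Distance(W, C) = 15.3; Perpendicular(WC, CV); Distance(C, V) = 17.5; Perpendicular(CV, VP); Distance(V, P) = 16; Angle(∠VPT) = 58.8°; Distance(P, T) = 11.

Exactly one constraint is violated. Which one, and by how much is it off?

Distance(P, T) = 11 — off by 6.00.

Q = (0.00, 0.00) ✓; QE at -110.3° ✓; |QE| = 26.40 ✓; ∠QEW = 150.0° ✓; |EW| = 23.40 ✓; ∠(EW, WC) = 90.00° ✓; |WC| = 15.30 ✓; ∠(WC, CV) = 90.00° ✓; |CV| = 17.50 ✓; ∠(CV, VP) = 90.00° ✓; |VP| = 16.00 ✓; ∠VPT = 58.80° ✓; |PT| = 17.00 ✗.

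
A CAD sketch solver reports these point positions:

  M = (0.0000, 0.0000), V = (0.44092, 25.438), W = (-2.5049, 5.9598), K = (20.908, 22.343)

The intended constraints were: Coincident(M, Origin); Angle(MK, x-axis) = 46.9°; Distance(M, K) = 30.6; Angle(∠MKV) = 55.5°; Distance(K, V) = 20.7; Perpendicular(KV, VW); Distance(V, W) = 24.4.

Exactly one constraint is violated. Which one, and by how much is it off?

Distance(V, W) = 24.4 — off by 4.70.

M = (0.00, 0.00) ✓; MK at 46.90° ✓; |MK| = 30.60 ✓; ∠MKV = 55.50° ✓; |KV| = 20.70 ✓; ∠(KV, VW) = 90.00° ✓; |VW| = 19.70 ✗.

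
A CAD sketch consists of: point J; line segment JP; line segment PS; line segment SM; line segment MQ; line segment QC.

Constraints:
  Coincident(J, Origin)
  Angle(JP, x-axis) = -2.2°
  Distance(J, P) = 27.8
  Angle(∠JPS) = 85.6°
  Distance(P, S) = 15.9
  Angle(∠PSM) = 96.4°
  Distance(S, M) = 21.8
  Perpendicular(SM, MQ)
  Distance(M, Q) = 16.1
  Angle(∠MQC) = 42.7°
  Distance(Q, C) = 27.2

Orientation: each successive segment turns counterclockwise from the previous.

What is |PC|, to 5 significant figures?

20.347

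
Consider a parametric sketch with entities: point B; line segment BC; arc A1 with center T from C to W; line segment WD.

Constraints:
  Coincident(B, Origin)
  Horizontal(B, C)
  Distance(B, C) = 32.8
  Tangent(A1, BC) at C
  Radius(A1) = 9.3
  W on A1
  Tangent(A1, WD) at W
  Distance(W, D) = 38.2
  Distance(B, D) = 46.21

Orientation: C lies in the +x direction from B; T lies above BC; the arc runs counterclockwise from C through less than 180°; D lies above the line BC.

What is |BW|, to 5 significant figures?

42.646

B is at the origin; B and C share the same y with |BC| = 32.8 and C on the +x side, so C = (32.800, 0.0000). Since A1 is tangent to BC there, TC ⟂ BC, so T = C + (0, 9.3) = (32.800, 9.3000). Since TW ⟂ WD (tangency), |TD| = √(9.3² + 38.2²) = 39.316 regardless of where W sits on A1. So D lies on both circle(B, 46.21) and circle(T, 39.316); the above-BC intersection is D = (14.242, 43.960). W is the foot of the tangent from D: W = (39.728, 15.505).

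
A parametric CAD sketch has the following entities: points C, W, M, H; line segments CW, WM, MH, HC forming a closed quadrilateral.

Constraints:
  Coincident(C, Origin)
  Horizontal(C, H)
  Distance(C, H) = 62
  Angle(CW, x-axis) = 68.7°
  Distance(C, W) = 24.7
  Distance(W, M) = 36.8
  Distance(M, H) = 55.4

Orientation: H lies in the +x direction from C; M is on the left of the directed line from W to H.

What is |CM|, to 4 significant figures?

60.14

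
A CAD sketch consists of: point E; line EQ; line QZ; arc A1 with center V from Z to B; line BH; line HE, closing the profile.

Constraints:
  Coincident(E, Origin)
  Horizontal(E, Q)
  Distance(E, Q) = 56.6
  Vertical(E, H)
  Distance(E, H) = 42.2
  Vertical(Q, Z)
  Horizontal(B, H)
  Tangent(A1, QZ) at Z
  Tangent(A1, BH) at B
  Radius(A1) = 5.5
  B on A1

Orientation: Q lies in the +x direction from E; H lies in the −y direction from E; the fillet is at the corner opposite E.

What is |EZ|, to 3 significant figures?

67.5

E is at the origin; E and Q share the same y with |EQ| = 56.6 and Q on the +x side, so Q = (56.6, 0.00). EH is vertical with |EH| = 42.2 and H on the −y side, so H = (0.00, -42.2). The virtual corner opposite E is at (56.6, -42.2). Tangency of A1 to QZ means the radius VZ is perpendicular to QZ and the tangent condition forces VB to be normal to BH, with radius 5.5, so the center V sits 5.5 in from both sides at V = (51.1, -36.7). That places the tangent points at Z = (56.6, -36.7) on QZ and B = (51.1, -42.2) on BH. Then |EZ| = |Z − E| = 67.5.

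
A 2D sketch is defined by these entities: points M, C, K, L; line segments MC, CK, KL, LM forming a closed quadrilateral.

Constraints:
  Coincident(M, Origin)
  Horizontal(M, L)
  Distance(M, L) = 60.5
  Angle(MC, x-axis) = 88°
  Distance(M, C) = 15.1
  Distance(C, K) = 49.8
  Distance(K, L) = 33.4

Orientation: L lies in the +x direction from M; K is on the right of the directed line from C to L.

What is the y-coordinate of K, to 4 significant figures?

-21.17

Checks: |CK| = 49.80 ✓; |KL| = 33.40 ✓.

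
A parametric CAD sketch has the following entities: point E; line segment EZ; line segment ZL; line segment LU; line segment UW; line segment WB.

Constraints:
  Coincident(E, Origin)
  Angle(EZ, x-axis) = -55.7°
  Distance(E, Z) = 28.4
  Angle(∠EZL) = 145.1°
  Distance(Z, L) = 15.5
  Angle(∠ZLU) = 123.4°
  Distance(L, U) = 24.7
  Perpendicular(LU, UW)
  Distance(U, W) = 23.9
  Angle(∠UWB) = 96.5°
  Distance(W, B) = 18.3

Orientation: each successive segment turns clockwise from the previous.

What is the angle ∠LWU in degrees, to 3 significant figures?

45.9°

E is at the origin; EZ runs at -55.7° with length 28.4, so Z = (16.0, -23.5). ∠EZL = 145.1° gives ZL at -90.6° from the x-axis; with |ZL| = 15.5, L = (15.8, -39.0). ∠ZLU = 123.4° gives LU at -147° from the x-axis; with |LU| = 24.7, U = (-4.92, -52.3). LU ⟂ UW, so UW runs at 123°; with |UW| = 23.9, W = (-17.9, -32.3). Then cos ∠LWU = WL·WU / (|WL||WU|), giving 45.9°.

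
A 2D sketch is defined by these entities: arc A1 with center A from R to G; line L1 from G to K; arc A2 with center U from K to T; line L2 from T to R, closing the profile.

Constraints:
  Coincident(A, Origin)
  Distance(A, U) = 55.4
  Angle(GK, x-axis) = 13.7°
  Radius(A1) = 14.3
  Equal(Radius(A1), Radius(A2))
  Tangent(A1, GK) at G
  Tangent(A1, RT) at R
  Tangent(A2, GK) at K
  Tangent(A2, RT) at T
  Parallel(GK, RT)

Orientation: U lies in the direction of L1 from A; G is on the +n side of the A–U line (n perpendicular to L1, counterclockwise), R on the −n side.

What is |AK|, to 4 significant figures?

57.22

Tangency of A1 to both parallel lines with radius 14.3 puts G and R at A ± 14.3·n: G = (-3.387, 13.89), R = (3.387, -13.89). Equal radii place K and T the same way about U: K = U + 14.3·n = (50.44, 27.01), T = U − 14.3·n = (57.21, -0.7723). Then |AK| = |K − A| = 57.22.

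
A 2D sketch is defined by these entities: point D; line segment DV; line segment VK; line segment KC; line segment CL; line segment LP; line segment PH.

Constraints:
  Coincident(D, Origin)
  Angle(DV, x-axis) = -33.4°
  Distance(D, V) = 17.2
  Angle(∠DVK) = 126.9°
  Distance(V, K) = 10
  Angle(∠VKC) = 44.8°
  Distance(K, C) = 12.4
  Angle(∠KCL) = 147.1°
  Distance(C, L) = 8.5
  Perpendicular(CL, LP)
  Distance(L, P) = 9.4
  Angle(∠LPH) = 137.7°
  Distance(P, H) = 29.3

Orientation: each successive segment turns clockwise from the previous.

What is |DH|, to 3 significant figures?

41.0

D is at the origin; DV runs at -33.4° with length 17.2, so V = (14.4, -9.47). ∠DVK = 126.9° gives VK at -86.5° from the x-axis; with |VK| = 10.0, K = (15.0, -19.4). ∠VKC = 44.8° gives KC at 138° from the x-axis; with |KC| = 12.4, C = (5.71, -11.2). ∠KCL = 147.1° gives CL at 105° from the x-axis; with |CL| = 8.5, L = (3.45, -3.01). CL is perpendicular to LP, so LP runs at 15.4°; with |LP| = 9.4, P = (12.5, -0.510). ∠LPH = 137.7° gives PH at -26.9° from the x-axis; with |PH| = 29.3, H = (38.6, -13.8). Then |DH| = |H − D| = 41.0.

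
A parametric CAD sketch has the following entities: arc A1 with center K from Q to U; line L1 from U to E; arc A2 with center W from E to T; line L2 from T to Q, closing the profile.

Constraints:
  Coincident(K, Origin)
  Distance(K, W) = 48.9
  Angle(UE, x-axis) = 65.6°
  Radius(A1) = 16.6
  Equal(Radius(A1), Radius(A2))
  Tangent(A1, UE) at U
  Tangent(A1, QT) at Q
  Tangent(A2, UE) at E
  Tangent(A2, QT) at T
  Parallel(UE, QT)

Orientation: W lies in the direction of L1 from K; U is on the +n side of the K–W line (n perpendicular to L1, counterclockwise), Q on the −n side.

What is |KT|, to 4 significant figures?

51.64

The slot axis is L1's direction at 65.6°, so u = (cos 65.6°, sin 65.6°) = (0.4131, 0.9107) and n = (−sin 65.6°, cos 65.6°) = (-0.9107, 0.4131). K is at the origin and W lies 48.9 along u from K, so W = 48.9·u = (20.20, 44.53). Tangency of A1 to both parallel lines with radius 16.6 puts U and Q at K ± 16.6·n: U = (-15.12, 6.858), Q = (15.12, -6.858). Equal radii place E and T the same way about W: E = W + 16.6·n = (5.083, 51.39), T = W − 16.6·n = (35.32, 37.67). Then |KT| = |T − K| = 51.64.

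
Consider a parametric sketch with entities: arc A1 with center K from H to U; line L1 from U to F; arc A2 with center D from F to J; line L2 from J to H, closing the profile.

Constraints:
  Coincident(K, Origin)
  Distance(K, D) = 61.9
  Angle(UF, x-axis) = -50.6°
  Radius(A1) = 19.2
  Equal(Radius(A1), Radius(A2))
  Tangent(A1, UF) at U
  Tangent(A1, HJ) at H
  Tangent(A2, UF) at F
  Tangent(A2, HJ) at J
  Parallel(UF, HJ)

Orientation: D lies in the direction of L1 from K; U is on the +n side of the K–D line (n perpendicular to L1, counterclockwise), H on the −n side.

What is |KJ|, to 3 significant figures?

64.8

The slot axis is L1's direction at -50.6°, so u = (cos -50.6°, sin -50.6°) = (0.635, -0.773) and n = (−sin -50.6°, cos -50.6°) = (0.773, 0.635). K is at the origin and D lies 61.9 along u from K, so D = 61.9·u = (39.3, -47.8). Tangency of A1 to both parallel lines with radius 19.2 puts U and H at K ± 19.2·n: U = (14.8, 12.2), H = (-14.8, -12.2). Equal radii place F and J the same way about D: F = D + 19.2·n = (54.1, -35.6), J = D − 19.2·n = (24.5, -60.0). Then |KJ| = |J − K| = 64.8.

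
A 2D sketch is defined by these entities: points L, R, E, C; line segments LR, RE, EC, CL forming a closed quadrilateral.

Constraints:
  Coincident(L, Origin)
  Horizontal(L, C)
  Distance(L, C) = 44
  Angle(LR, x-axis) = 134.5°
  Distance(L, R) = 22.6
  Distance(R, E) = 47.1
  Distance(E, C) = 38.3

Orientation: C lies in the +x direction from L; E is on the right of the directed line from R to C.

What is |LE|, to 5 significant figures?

24.889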